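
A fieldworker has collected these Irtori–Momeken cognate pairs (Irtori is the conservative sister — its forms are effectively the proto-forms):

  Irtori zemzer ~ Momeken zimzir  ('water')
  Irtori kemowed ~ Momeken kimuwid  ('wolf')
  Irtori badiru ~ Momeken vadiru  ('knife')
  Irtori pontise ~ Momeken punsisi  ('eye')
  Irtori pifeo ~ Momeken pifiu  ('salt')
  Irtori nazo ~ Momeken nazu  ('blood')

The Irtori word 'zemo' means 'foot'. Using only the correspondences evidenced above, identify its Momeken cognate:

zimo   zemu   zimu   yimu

zemzer ~ zimzir, kemowed ~ kimuwid — Irtori e corresponds to Momeken i after a consonant, before a nasal.
nazo ~ nazu — Irtori o corresponds to Momeken u word-finally.
Applying these to Irtori 'zemo':
  zemo → zimo   (e→i after a consonant, before a nasal)
  zimo → zimu   (o→u word-finally)
So the Momeken cognate is 'zimu'.

zimu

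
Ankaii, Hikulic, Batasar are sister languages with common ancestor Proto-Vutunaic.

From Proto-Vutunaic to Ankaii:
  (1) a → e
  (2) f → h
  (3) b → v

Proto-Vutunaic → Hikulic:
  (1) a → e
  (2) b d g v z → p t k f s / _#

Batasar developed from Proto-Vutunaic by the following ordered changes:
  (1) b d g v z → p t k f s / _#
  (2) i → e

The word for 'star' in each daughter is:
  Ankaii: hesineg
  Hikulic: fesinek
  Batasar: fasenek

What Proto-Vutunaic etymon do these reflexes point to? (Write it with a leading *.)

*fasineg

Position 2: Ankaii has e, Hikulic has e, Batasar has a. Batasar preserves a here (none of its changes turn any other segment into a), so the proto-segment is *a.
Position 4: Ankaii has i, Hikulic has i, Batasar has e. Ankaii preserves i here (none of its changes turn any other segment into i), so the proto-segment is *i.
This points to *fasineg. Verify forward in each daughter:
Ankaii: start from *fasineg.
  rule 1 (vowel merger): fasineg → fesineg
  rule 2 (unconditioned shift): fesineg → hesineg
  rule 3: no change — hesineg
  ⇒ Ankaii hesineg
Hikulic: *fasineg
  fasineg → fesineg   [vowel merger]
  fesineg → fesinek   [final devoicing]
  giving Hikulic fesinek.
Batasar: *fasineg
  fasineg → fasinek   [final devoicing]
  fasinek → fasenek   [vowel merger]
  giving Batasar fasenek.
Only *fasineg yields all of Ankaii hesineg, Hikulic fesinek, Batasar fasenek.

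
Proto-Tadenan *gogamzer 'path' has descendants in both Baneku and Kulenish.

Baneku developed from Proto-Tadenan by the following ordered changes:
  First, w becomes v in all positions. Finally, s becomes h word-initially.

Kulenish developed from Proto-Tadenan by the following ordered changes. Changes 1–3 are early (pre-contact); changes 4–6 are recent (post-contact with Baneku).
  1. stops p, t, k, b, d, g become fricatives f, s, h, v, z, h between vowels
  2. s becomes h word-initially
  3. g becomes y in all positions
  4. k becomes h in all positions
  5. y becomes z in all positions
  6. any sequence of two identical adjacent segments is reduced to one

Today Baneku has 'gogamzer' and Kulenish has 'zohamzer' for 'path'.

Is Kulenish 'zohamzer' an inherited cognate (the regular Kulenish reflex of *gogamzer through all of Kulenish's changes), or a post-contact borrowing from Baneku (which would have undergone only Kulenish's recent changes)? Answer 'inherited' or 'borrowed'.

If inherited, *gogamzer would pass through all of Kulenish's changes:
Kulenish: start from *gogamzer.
  rule 1 (intervocalic lenition): gogamzer → gohamzer
  rule 2: no change — gohamzer
  rule 3 (unconditioned shift): gohamzer → yohamzer
  rule 4: no change — yohamzer
  rule 5 (unconditioned shift): yohamzer → zohamzer
  rule 6: no change — zohamzer
  ⇒ Kulenish zohamzer
If borrowed from Baneku 'gogamzer' after the early changes, it would undergo only the recent ones:
  rule 4 (unconditioned shift): no change (gogamzer)
  rule 5 (unconditioned shift): no change (gogamzer)
  rule 6 (degemination): no change (gogamzer)
  ⇒ as a loan: gogamzer
Kulenish 'zohamzer' matches the inherited outcome exactly, so it is an inherited cognate, not a loan.

inherited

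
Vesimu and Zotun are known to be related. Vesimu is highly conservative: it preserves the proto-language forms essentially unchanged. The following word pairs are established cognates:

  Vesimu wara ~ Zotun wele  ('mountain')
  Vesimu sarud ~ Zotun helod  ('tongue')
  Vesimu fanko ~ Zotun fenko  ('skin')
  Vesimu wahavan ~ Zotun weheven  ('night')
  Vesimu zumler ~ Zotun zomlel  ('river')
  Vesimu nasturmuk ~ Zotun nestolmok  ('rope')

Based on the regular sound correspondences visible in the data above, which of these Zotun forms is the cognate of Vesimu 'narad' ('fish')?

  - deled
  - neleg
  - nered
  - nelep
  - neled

wara ~ wele, sarud ~ helod — Vesimu a corresponds to Zotun e after a consonant, before r.
wara ~ wele — Vesimu r corresponds to Zotun l between vowels (before a back vowel).
wahavan ~ weheven, nasturmuk ~ nestolmok — Vesimu a corresponds to Zotun e after a consonant, before a consonant other than r, m, n, p, b, f, v.
Applying these to Vesimu 'narad':
  narad → nerad   (a→e after a consonant, before r)
  nerad → nelad   (r→l between vowels (before a back vowel))
  nelad → neled   (a→e after a consonant, before a consonant other than r, m, n, p, b, f, v)
So the Zotun cognate is 'neled'.

neled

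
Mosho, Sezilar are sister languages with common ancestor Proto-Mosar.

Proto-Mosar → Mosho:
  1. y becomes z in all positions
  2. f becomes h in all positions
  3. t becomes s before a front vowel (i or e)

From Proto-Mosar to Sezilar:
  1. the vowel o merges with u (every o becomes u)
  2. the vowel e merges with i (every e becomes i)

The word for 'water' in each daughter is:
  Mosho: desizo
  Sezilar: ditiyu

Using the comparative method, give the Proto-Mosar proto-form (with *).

*detiyo

Position 6: Mosho has o, Sezilar has u. Mosho preserves o here (none of its changes turn any other segment into o), so the proto-segment is *o.
Position 3: Mosho has s, Sezilar has t. Sezilar preserves t here (none of its changes turn any other segment into t), so the proto-segment is *t.
Continuing position by position gives *detiyo; check it forward:
Mosho: *detiyo > detizo > desizo  (by unconditioned shift, palatalisation)
Sezilar: *detiyo
  detiyo → detiyu   [vowel merger]
  detiyu → ditiyu   [vowel merger]
  giving Sezilar ditiyu.
*detiyo is the unique common source.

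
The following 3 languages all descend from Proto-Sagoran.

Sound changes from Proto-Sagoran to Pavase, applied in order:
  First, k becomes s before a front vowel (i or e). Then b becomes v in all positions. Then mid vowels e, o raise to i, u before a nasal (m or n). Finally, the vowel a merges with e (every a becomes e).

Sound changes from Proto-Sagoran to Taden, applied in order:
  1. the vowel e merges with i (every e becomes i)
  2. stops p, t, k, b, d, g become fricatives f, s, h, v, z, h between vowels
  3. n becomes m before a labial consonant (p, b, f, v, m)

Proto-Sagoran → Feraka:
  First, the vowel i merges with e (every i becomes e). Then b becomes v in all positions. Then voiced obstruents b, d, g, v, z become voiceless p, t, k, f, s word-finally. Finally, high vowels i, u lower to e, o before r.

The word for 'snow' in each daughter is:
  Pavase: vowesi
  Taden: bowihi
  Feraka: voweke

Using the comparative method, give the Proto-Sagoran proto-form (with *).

Position 4: Pavase has e, Taden has i, Feraka has e. Taking the neighbouring segments as reconstructed: Pavase e could go back to *a or *e; Taden i could go back to *e or *i; Feraka e could go back to *e or *i — the one source consistent with every daughter is *e.
Position 6: Pavase has i, Taden has i, Feraka has e. Taking the neighbouring segments as reconstructed: Pavase i can only go back to *i; Taden i could go back to *e or *i; Feraka e could go back to *e or *i — the one source consistent with every daughter is *i.
Position 5: Pavase has s, Taden has h, Feraka has k. Taking the neighbouring segments as reconstructed: Pavase s could go back to *k or *s; Taden h could go back to *k or *g or *h; Feraka k can only go back to *k — the one source consistent with every daughter is *k.
This points to *boweki. Verify forward in each daughter:
Pavase: *boweki
  boweki → bowesi   [palatalisation]
  bowesi → vowesi   [unconditioned shift]
  vowesi (rule 3 does not apply)
  vowesi (rule 4 does not apply)
  giving Pavase vowesi.
Taden: start from *boweki.
  rule 1 (vowel merger): boweki → bowiki
  rule 2 (intervocalic lenition): bowiki → bowihi
  rule 3: no change — bowihi
  ⇒ Taden bowihi
Feraka: *boweki
  boweki → boweke   [vowel merger]
  boweke → voweke   [unconditioned shift]
  voweke (rule 3 does not apply)
  voweke (rule 4 does not apply)
  giving Feraka voweke.
No other proto-form is consistent with every reflex, so the reconstruction is *boweki.

*boweki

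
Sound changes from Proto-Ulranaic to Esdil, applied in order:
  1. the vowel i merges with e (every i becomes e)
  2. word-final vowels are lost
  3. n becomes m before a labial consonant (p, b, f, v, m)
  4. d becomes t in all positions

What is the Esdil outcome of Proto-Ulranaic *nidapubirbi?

netapuberb

Esdil: start from *nidapubirbi.
  rule 1 (vowel merger): nidapubirbi → nedapuberbe
  rule 2 (apocope): nedapuberbe → nedapuberb
  rule 3: no change — nedapuberb
  rule 4 (unconditioned shift): nedapuberb → netapuberb
  ⇒ Esdil netapuberb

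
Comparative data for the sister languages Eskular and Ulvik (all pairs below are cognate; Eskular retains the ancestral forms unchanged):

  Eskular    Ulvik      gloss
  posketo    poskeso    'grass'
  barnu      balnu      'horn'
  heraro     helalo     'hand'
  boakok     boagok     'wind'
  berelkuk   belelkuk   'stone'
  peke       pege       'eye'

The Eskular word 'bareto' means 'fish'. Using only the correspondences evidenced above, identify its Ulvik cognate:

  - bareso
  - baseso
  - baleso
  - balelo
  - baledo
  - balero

berelkuk ~ belelkuk — Eskular r corresponds to Ulvik l between vowels (before a front vowel).
posketo ~ poskeso — Eskular t corresponds to Ulvik s between vowels (before a back vowel).
Applying these to Eskular 'bareto':
  bareto → baleto   (r→l between vowels (before a front vowel))
  baleto → baleso   (t→s between vowels (before a back vowel))
So the Ulvik cognate is 'baleso'.

baleso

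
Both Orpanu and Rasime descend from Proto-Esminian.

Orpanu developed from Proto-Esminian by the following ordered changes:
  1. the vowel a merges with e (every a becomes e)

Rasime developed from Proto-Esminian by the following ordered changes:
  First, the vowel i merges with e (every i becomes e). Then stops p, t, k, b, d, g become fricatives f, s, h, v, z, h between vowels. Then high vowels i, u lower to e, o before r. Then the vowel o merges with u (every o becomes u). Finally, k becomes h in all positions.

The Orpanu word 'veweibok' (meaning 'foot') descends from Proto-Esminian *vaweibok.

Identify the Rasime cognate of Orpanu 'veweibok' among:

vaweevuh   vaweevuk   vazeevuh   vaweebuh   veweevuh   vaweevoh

vaweevuh

Rasime: *vaweibok > vaweebok > vaweevok > vaweevuk > vaweevuh  (by vowel merger, intervocalic lenition, vowel merger, unconditioned shift)
Among the options, 'vaweevuh' alone shows every Rasime change applied in order.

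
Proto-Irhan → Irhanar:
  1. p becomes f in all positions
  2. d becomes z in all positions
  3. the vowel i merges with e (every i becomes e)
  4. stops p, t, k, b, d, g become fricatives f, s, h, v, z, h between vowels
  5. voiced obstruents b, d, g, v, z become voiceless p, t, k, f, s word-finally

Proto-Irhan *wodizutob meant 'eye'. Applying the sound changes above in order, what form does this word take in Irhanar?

Irhanar: *wodizutob
  wodizutob (rule 1 does not apply)
  wodizutob → wozizutob   [unconditioned shift]
  wozizutob → wozezutob   [vowel merger]
  wozezutob → wozezusob   [intervocalic lenition]
  wozezusob → wozezusop   [final devoicing]
  giving Irhanar wozezusop.

wozezusop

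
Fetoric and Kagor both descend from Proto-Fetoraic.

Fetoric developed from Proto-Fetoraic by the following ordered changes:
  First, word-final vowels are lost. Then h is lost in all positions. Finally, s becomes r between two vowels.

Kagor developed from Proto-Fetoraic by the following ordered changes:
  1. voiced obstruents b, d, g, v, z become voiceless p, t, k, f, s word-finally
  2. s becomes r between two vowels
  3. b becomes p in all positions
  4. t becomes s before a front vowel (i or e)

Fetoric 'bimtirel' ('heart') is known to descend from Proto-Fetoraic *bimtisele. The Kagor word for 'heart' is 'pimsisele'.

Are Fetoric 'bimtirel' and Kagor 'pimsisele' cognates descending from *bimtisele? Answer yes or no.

Derive the expected Kagor reflex of *bimtisele:
Kagor: start from *bimtisele.
  rule 1: no change — bimtisele
  rule 2 (rhotacism): bimtisele → bimtirele
  rule 3 (unconditioned shift): bimtirele → pimtirele
  rule 4 (palatalisation): pimtirele → pimsirele
  ⇒ Kagor pimsirele
The regular Kagor reflex would be 'pimsirele', but the attested form is 'pimsisele'. The correspondence is irregular, so they are not cognates (the Kagor form has a different source).

no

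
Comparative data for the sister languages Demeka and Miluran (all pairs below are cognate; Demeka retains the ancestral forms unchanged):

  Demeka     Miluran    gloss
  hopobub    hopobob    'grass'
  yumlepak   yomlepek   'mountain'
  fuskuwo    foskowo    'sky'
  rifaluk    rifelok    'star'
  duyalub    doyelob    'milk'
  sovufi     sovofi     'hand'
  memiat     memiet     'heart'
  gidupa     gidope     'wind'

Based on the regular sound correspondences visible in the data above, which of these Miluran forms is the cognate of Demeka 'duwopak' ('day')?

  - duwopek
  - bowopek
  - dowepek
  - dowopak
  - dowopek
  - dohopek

fuskuwo ~ foskowo, rifaluk ~ rifelok — Demeka u corresponds to Miluran o after a consonant, before a consonant other than r, m, n, p, b, f, v.
yumlepak ~ yomlepek, rifaluk ~ rifelok — Demeka a corresponds to Miluran e after a consonant, before a consonant other than r, m, n, p, b, f, v.
Applying these to Demeka 'duwopak':
  duwopak → dowopak   (u→o after a consonant, before a consonant other than r, m, n, p, b, f, v)
  dowopak → dowopek   (a→e after a consonant, before a consonant other than r, m, n, p, b, f, v)
So the Miluran cognate is 'dowopek'.

dowopek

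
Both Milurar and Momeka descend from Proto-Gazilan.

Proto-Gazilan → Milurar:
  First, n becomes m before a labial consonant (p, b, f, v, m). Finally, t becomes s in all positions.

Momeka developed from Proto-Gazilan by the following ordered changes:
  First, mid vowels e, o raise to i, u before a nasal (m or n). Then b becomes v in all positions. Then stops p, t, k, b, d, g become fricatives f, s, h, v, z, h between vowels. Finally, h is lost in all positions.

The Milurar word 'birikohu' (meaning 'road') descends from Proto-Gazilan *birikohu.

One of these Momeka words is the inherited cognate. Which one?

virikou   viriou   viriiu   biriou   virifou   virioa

Momeka: *birikohu
  birikohu (rule 1 does not apply)
  birikohu → virikohu   [unconditioned shift]
  virikohu → virihohu   [intervocalic lenition]
  virihohu → viriou   [h-loss]
  giving Momeka viriou.
Among the options, 'viriou' alone shows every Momeka change applied in order.

viriou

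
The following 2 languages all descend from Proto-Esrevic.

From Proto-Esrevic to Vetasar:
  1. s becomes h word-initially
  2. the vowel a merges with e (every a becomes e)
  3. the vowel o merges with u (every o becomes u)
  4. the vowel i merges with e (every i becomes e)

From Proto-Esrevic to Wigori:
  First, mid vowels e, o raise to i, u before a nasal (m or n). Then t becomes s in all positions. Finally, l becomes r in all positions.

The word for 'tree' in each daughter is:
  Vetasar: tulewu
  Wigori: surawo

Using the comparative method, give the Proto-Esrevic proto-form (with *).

*tulawo

Position 1: Vetasar has t, Wigori has s. Vetasar preserves t here (none of its changes turn any other segment into t), so the proto-segment is *t.
Position 6: Vetasar has u, Wigori has o. Wigori preserves o here (none of its changes turn any other segment into o), so the proto-segment is *o.
Position 4: Vetasar has e, Wigori has a. Wigori preserves a here (none of its changes turn any other segment into a), so the proto-segment is *a.
Continuing position by position gives *tulawo; check it forward:
Vetasar: start from *tulawo.
  rule 1: no change — tulawo
  rule 2 (vowel merger): tulawo → tulewo
  rule 3 (vowel merger): tulewo → tulewu
  rule 4: no change — tulewu
  ⇒ Vetasar tulewu
Wigori: *tulawo
  tulawo (rule 1 does not apply)
  tulawo → sulawo   [unconditioned shift]
  sulawo → surawo   [unconditioned shift]
  giving Wigori surawo.
*tulawo is the unique common source.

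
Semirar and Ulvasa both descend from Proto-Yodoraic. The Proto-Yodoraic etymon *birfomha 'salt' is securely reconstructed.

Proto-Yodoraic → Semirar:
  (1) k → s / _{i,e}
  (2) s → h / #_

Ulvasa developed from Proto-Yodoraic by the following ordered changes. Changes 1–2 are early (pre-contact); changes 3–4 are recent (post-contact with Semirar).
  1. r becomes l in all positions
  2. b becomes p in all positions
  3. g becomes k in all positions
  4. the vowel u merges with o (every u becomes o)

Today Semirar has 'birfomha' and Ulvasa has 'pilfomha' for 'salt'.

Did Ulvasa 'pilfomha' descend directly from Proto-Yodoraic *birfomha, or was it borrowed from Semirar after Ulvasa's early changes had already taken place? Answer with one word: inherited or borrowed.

inherited

If inherited, *birfomha would pass through all of Ulvasa's changes:
Ulvasa: *birfomha > bilfomha > pilfomha  (by unconditioned shift, unconditioned shift)
If borrowed from Semirar 'birfomha' after the early changes, it would undergo only the recent ones:
  rule 3 (unconditioned shift): no change (birfomha)
  rule 4 (vowel merger): no change (birfomha)
  ⇒ as a loan: birfomha
Ulvasa 'pilfomha' matches the inherited outcome exactly, so it is an inherited cognate, not a loan.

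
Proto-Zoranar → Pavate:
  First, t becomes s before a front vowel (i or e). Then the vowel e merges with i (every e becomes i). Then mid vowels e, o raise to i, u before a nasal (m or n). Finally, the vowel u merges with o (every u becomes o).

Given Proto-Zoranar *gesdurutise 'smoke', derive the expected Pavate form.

gisdorosisi

Pavate: start from *gesdurutise.
  rule 1 (palatalisation): gesdurutise → gesdurusise
  rule 2 (vowel merger): gesdurusise → gisdurusisi
  rule 3: no change — gisdurusisi
  rule 4 (vowel merger): gisdurusisi → gisdorosisi
  ⇒ Pavate gisdorosisi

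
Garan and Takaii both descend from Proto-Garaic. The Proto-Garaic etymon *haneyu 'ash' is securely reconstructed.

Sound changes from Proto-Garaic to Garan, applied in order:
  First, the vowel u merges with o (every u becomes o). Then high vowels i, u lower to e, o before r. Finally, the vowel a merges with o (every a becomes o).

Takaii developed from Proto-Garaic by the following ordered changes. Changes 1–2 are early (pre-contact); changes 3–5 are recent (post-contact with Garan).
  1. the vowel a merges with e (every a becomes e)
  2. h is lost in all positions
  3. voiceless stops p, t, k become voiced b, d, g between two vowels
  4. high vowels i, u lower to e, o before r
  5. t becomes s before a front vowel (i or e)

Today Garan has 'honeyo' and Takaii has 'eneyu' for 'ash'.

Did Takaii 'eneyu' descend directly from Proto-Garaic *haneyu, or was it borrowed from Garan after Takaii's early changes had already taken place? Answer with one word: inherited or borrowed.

inherited

If inherited, *haneyu would pass through all of Takaii's changes:
Takaii: *haneyu > heneyu > eneyu  (by vowel merger, h-loss)
If borrowed from Garan 'honeyo' after the early changes, it would undergo only the recent ones:
  rule 3 (intervocalic voicing): no change (honeyo)
  rule 4 (pre-rhotic lowering): no change (honeyo)
  rule 5 (palatalisation): no change (honeyo)
  ⇒ as a loan: honeyo
Takaii 'eneyu' matches the inherited outcome exactly, so it is an inherited cognate, not a loan.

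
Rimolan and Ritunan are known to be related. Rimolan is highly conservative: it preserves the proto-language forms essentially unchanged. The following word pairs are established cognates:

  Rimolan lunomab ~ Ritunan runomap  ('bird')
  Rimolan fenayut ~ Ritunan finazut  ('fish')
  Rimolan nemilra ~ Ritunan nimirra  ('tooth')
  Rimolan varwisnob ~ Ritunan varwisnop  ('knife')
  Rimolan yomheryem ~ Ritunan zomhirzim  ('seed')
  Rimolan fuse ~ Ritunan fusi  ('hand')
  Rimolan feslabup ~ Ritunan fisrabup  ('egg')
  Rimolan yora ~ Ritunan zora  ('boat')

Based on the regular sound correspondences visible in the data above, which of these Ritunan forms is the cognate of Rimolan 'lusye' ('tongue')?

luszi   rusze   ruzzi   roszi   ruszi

ruszi

lunomab ~ runomap — Rimolan l corresponds to Ritunan r word-initially before a back vowel.
yomheryem ~ zomhirzim — Rimolan y corresponds to Ritunan z after a consonant, before a front vowel.
fuse ~ fusi — Rimolan e corresponds to Ritunan i word-finally.
Applying these to Rimolan 'lusye':
  lusye → rusye   (l→r word-initially before a back vowel)
  rusye → rusze   (y→z after a consonant, before a front vowel)
  rusze → ruszi   (e→i word-finally)
So the Ritunan cognate is 'ruszi'.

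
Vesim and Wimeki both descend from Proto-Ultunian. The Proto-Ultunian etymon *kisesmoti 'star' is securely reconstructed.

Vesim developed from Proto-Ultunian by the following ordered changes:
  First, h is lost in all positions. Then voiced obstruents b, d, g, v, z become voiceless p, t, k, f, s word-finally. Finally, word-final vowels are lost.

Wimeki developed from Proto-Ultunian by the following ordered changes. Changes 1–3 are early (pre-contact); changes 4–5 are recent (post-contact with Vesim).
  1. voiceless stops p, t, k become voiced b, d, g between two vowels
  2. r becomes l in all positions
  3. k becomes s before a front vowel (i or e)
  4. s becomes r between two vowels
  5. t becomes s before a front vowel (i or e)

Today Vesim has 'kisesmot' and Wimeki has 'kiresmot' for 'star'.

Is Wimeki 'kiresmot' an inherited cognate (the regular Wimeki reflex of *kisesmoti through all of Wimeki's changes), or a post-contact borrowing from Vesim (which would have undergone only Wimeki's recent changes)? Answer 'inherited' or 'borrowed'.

If inherited, *kisesmoti would pass through all of Wimeki's changes:
Wimeki: *kisesmoti
  kisesmoti → kisesmodi   [intervocalic voicing]
  kisesmodi (rule 2 does not apply)
  kisesmodi → sisesmodi   [palatalisation]
  sisesmodi → siresmodi   [rhotacism]
  siresmodi (rule 5 does not apply)
  giving Wimeki siresmodi.
If borrowed from Vesim 'kisesmot' after the early changes, it would undergo only the recent ones:
  rule 4 (rhotacism): kisesmot → kiresmot
  rule 5 (palatalisation): no change (kiresmot)
  ⇒ as a loan: kiresmot
Wimeki 'kiresmot' matches the loan outcome 'kiresmot', not the inherited 'siresmodi' — it skipped the early Wimeki changes, so it was borrowed from Vesim.

borrowed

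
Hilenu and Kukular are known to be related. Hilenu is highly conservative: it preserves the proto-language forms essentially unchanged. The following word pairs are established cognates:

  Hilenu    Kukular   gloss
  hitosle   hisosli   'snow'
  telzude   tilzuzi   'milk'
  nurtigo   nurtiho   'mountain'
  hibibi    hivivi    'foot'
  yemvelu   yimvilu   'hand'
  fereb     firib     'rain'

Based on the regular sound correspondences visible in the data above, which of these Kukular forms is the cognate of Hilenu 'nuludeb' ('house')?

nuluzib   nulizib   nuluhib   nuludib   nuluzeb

nuluzib

telzude ~ tilzuzi — Hilenu d corresponds to Kukular z between vowels (before a front vowel).
fereb ~ firib — Hilenu e corresponds to Kukular i after a consonant, before a labial obstruent.
Applying these to Hilenu 'nuludeb':
  nuludeb → nuluzeb   (d→z between vowels (before a front vowel))
  nuluzeb → nuluzib   (e→i after a consonant, before a labial obstruent)
So the Kukular cognate is 'nuluzib'.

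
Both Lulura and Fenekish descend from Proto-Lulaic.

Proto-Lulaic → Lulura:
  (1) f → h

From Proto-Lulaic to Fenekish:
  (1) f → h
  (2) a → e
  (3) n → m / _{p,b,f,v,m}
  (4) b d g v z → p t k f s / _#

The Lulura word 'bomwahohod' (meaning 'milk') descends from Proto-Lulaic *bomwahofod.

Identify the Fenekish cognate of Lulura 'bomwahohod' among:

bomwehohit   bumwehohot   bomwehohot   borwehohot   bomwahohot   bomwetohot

Fenekish: *bomwahofod
  bomwahofod → bomwahohod   [unconditioned shift]
  bomwahohod → bomwehohod   [vowel merger]
  bomwehohod (rule 3 does not apply)
  bomwehohod → bomwehohot   [final devoicing]
  giving Fenekish bomwehohot.

bomwehohot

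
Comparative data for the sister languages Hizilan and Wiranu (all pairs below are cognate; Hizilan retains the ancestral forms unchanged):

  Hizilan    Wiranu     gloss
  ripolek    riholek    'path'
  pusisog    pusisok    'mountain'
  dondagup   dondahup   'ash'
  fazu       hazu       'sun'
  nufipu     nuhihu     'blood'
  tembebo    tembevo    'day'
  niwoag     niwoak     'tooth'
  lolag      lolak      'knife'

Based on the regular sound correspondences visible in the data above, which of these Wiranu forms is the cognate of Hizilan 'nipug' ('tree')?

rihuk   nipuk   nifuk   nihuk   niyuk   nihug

nihuk

nufipu ~ nuhihu — Hizilan p corresponds to Wiranu h between vowels (before a back vowel).
pusisog ~ pusisok, niwoag ~ niwoak — Hizilan g corresponds to Wiranu k word-finally.
Applying these to Hizilan 'nipug':
  nipug → nihug   (p→h between vowels (before a back vowel))
  nihug → nihuk   (g→k word-finally)
So the Wiranu cognate is 'nihuk'.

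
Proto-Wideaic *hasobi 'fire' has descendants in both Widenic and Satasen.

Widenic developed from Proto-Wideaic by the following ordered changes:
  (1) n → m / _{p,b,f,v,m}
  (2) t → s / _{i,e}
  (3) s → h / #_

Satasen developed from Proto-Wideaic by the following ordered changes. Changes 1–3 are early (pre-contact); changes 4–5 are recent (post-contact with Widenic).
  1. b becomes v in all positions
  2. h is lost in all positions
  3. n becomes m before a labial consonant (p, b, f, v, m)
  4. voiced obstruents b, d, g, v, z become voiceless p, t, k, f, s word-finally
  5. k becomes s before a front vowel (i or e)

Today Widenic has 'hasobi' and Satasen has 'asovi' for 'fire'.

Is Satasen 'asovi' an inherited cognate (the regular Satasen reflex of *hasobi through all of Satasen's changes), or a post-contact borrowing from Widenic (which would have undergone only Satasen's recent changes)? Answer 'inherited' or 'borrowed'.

inherited

If inherited, *hasobi would pass through all of Satasen's changes:
Satasen: start from *hasobi.
  rule 1 (unconditioned shift): hasobi → hasovi
  rule 2 (h-loss): hasovi → asovi
  rule 3: no change — asovi
  rule 4: no change — asovi
  rule 5: no change — asovi
  ⇒ Satasen asovi
If borrowed from Widenic 'hasobi' after the early changes, it would undergo only the recent ones:
  rule 4 (final devoicing): no change (hasobi)
  rule 5 (palatalisation): no change (hasobi)
  ⇒ as a loan: hasobi
Satasen 'asovi' matches the inherited outcome exactly, so it is an inherited cognate, not a loan.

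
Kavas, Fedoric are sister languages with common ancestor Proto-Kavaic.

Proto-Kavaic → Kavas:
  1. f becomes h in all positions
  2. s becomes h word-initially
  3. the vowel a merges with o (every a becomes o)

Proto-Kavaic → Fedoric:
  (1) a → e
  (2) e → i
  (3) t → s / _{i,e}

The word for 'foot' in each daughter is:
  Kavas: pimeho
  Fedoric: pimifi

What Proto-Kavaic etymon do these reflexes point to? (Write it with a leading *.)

*pimefa

Position 5: Kavas has h, Fedoric has f. Fedoric preserves f here (none of its changes turn any other segment into f), so the proto-segment is *f.
Position 6: Kavas has o, Fedoric has i. Taking the neighbouring segments as reconstructed: Kavas o could go back to *a or *o; Fedoric i could go back to *a or *e or *i — the one source consistent with every daughter is *a.
Position 4: Kavas has e, Fedoric has i. Kavas preserves e here (none of its changes turn any other segment into e), so the proto-segment is *e.
This points to *pimefa. Verify forward in each daughter:
Kavas: *pimefa
  pimefa → pimeha   [unconditioned shift]
  pimeha (rule 2 does not apply)
  pimeha → pimeho   [vowel merger]
  giving Kavas pimeho.
Fedoric: *pimefa > pimefe > pimifi  (by vowel merger, vowel merger)
Only *pimefa yields all of Kavas pimeho, Fedoric pimifi.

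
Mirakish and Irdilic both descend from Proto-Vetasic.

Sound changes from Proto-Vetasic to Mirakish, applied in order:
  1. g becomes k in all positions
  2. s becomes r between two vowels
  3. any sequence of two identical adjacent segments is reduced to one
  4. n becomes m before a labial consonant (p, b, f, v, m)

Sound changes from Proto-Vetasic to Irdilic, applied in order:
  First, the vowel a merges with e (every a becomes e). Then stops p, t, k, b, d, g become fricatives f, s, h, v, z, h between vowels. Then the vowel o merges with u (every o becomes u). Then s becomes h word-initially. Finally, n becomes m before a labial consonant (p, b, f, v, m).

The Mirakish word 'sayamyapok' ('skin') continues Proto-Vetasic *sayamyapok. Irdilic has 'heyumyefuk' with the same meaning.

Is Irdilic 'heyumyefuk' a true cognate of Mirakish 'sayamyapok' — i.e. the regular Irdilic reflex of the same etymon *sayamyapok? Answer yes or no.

no

Derive the expected Irdilic reflex of *sayamyapok:
Irdilic: *sayamyapok
  sayamyapok → seyemyepok   [vowel merger]
  seyemyepok → seyemyefok   [intervocalic lenition]
  seyemyefok → seyemyefuk   [vowel merger]
  seyemyefuk → heyemyefuk   [debuccalisation]
  heyemyefuk (rule 5 does not apply)
  giving Irdilic heyemyefuk.
The regular Irdilic reflex would be 'heyemyefuk', but the attested form is 'heyumyefuk'. The correspondence is irregular, so they are not cognates (the Irdilic form has a different source).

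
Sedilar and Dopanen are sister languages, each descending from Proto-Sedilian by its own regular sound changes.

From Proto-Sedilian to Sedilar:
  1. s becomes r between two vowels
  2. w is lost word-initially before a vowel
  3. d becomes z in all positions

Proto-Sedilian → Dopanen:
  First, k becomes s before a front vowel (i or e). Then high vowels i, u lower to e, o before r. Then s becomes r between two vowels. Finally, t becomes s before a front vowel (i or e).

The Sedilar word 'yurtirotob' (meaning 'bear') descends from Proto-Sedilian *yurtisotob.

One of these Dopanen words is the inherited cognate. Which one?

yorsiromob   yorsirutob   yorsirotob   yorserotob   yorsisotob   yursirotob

Dopanen: *yurtisotob > yortisotob > yortirotob > yorsirotob  (by pre-rhotic lowering, rhotacism, palatalisation)

yorsirotob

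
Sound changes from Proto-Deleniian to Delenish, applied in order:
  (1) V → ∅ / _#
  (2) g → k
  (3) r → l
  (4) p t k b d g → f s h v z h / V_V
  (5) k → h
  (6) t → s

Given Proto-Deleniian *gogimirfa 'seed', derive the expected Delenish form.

hohimilf

Delenish: start from *gogimirfa.
  rule 1 (apocope): gogimirfa → gogimirf
  rule 2 (unconditioned shift): gogimirf → kokimirf
  rule 3 (unconditioned shift): kokimirf → kokimilf
  rule 4 (intervocalic lenition): kokimilf → kohimilf
  rule 5 (unconditioned shift): kohimilf → hohimilf
  rule 6: no change — hohimilf
  ⇒ Delenish hohimilf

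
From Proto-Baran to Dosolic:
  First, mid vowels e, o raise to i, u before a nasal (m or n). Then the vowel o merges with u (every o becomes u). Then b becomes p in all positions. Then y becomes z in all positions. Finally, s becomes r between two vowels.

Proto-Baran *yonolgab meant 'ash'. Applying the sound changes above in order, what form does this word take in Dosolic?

Dosolic: *yonolgab
  yonolgab → yunolgab   [pre-nasal raising]
  yunolgab → yunulgab   [vowel merger]
  yunulgab → yunulgap   [unconditioned shift]
  yunulgap → zunulgap   [unconditioned shift]
  zunulgap (rule 5 does not apply)
  giving Dosolic zunulgap.

zunulgap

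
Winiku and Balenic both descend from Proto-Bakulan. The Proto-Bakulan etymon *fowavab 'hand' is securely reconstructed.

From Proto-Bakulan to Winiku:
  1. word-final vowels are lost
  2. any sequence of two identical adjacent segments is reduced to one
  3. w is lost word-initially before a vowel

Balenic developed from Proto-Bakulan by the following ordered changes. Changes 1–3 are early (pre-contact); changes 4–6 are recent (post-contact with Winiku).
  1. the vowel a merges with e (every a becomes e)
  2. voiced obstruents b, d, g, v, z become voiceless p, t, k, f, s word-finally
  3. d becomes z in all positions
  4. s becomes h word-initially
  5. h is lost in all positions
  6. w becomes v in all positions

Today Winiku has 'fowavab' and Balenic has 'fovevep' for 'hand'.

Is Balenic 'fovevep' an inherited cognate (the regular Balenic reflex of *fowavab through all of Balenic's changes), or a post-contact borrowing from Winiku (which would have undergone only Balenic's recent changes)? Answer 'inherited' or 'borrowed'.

inherited

If inherited, *fowavab would pass through all of Balenic's changes:
Balenic: *fowavab
  fowavab → foweveb   [vowel merger]
  foweveb → fowevep   [final devoicing]
  fowevep (rule 3 does not apply)
  fowevep (rule 4 does not apply)
  fowevep (rule 5 does not apply)
  fowevep → fovevep   [unconditioned shift]
  giving Balenic fovevep.
If borrowed from Winiku 'fowavab' after the early changes, it would undergo only the recent ones:
  rule 4 (debuccalisation): no change (fowavab)
  rule 5 (h-loss): no change (fowavab)
  rule 6 (unconditioned shift): fowavab → fovavab
  ⇒ as a loan: fovavab
Balenic 'fovevep' matches the inherited outcome exactly, so it is an inherited cognate, not a loan.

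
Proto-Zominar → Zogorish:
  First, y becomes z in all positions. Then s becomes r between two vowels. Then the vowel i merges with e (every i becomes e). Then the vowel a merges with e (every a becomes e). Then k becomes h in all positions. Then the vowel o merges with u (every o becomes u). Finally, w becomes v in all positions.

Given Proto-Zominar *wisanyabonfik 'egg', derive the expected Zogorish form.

verenzebunfeh

Zogorish: *wisanyabonfik
  wisanyabonfik → wisanzabonfik   [unconditioned shift]
  wisanzabonfik → wiranzabonfik   [rhotacism]
  wiranzabonfik → weranzabonfek   [vowel merger]
  weranzabonfek → werenzebonfek   [vowel merger]
  werenzebonfek → werenzebonfeh   [unconditioned shift]
  werenzebonfeh → werenzebunfeh   [vowel merger]
  werenzebunfeh → verenzebunfeh   [unconditioned shift]
  giving Zogorish verenzebunfeh.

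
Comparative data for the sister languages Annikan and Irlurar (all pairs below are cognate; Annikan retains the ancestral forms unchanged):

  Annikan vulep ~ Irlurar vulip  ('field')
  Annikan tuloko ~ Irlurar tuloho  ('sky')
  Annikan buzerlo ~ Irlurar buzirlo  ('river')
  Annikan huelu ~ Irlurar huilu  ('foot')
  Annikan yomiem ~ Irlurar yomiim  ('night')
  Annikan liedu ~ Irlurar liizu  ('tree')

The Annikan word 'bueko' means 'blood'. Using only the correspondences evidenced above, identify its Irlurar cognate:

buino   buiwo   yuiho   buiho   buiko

huelu ~ huilu, liedu ~ liizu — Annikan e corresponds to Irlurar i after a vowel, before a consonant other than r, m, n, p, b, f, v.
tuloko ~ tuloho — Annikan k corresponds to Irlurar h between vowels (before a back vowel).
Applying these to Annikan 'bueko':
  bueko → buiko   (e→i after a vowel, before a consonant other than r, m, n, p, b, f, v)
  buiko → buiho   (k→h between vowels (before a back vowel))
So the Irlurar cognate is 'buiho'.

buiho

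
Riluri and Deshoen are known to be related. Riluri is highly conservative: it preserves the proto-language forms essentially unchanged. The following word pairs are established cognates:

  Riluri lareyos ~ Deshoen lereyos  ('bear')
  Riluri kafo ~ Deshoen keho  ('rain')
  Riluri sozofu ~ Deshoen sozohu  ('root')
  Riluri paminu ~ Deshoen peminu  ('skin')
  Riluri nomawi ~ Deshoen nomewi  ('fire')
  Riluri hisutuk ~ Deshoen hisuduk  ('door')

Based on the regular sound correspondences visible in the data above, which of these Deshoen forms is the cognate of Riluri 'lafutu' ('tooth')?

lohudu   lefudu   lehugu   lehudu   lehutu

lehudu

kafo ~ keho — Riluri a corresponds to Deshoen e after a consonant, before a labial obstruent.
sozofu ~ sozohu — Riluri f corresponds to Deshoen h between vowels (before a back vowel).
hisutuk ~ hisuduk — Riluri t corresponds to Deshoen d between vowels (before a back vowel).
Applying these to Riluri 'lafutu':
  lafutu → lefutu   (a→e after a consonant, before a labial obstruent)
  lefutu → lehutu   (f→h between vowels (before a back vowel))
  lehutu → lehudu   (t→d between vowels (before a back vowel))
So the Deshoen cognate is 'lehudu'.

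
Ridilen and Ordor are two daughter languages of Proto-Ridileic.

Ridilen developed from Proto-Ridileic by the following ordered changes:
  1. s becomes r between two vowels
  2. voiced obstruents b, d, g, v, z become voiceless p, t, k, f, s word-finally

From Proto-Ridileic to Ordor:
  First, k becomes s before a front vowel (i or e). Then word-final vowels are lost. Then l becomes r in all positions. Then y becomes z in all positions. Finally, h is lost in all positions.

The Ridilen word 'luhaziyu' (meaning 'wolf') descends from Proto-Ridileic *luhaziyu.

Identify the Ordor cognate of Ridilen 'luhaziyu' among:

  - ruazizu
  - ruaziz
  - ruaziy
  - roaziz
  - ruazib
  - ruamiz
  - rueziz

ruaziz

Ordor: *luhaziyu > luhaziy > ruhaziy > ruhaziz > ruaziz  (by apocope, unconditioned shift, unconditioned shift, h-loss)
The other candidates each miss or misapply at least one Ordor change.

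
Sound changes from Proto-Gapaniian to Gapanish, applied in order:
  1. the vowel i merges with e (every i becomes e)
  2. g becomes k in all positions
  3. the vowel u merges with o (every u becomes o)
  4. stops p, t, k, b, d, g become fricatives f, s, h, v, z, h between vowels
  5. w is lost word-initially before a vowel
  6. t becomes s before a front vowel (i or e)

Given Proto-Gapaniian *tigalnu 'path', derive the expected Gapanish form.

Gapanish: *tigalnu
  tigalnu → tegalnu   [vowel merger]
  tegalnu → tekalnu   [unconditioned shift]
  tekalnu → tekalno   [vowel merger]
  tekalno → tehalno   [intervocalic lenition]
  tehalno (rule 5 does not apply)
  tehalno → sehalno   [palatalisation]
  giving Gapanish sehalno.

sehalno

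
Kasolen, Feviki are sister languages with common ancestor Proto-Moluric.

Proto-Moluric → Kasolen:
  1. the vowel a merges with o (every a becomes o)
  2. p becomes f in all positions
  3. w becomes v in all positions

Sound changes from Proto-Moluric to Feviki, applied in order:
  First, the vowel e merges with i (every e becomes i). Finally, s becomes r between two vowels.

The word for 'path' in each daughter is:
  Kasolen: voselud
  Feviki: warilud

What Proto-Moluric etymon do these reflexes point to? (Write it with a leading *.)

Position 2: Kasolen has o, Feviki has a. Feviki preserves a here (none of its changes turn any other segment into a), so the proto-segment is *a.
Position 4: Kasolen has e, Feviki has i. Kasolen preserves e here (none of its changes turn any other segment into e), so the proto-segment is *e.
This points to *waselud. Verify forward in each daughter:
Kasolen: *waselud > woselud > voselud  (by vowel merger, unconditioned shift)
Feviki: *waselud > wasilud > warilud  (by vowel merger, rhotacism)
No other proto-form is consistent with every reflex, so the reconstruction is *waselud.

*waselud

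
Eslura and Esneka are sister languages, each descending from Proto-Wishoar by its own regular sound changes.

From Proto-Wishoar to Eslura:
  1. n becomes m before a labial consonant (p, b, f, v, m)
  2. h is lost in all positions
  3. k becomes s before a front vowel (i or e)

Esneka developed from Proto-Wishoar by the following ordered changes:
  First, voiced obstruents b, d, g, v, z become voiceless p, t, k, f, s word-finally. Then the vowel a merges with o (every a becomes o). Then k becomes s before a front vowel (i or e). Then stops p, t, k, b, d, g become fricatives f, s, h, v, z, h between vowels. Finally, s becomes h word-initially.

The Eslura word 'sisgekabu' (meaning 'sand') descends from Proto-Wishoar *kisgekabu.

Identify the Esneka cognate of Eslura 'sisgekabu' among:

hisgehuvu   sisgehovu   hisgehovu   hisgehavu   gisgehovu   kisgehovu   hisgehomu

hisgehovu

Esneka: *kisgekabu > kisgekobu > sisgekobu > sisgehovu > hisgehovu  (by vowel merger, palatalisation, intervocalic lenition, debuccalisation)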